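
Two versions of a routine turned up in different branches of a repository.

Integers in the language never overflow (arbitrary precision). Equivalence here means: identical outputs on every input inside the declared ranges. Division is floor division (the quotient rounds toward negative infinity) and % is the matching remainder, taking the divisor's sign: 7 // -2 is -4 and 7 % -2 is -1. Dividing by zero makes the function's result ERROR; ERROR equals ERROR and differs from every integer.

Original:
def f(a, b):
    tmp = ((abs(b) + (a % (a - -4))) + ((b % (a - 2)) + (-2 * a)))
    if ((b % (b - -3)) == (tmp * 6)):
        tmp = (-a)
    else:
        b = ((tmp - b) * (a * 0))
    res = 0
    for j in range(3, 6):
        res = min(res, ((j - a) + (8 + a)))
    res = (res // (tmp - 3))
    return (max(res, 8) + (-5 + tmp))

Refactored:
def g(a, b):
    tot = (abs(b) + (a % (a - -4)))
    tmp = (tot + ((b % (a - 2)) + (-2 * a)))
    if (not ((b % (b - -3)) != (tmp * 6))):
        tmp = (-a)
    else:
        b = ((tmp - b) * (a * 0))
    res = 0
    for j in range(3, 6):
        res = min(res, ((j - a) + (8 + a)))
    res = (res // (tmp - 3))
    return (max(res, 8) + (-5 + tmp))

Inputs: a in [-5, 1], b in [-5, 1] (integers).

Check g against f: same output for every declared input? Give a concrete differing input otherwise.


Reading the diff, among the changes: statement counts differ, boolean connective usage differs, comparison usage differs, local variable names differ.
One worked example (a=1, b=-3) — f: tmp becomes 2; next hits division by zero so the output is ERROR; g: tot becomes 4; next tmp becomes 2; next hits division by zero so the output is ERROR; agreement on ERROR.
Checked all 49 inputs in the declared domain: the outputs agree on every one.
verdict: equivalent


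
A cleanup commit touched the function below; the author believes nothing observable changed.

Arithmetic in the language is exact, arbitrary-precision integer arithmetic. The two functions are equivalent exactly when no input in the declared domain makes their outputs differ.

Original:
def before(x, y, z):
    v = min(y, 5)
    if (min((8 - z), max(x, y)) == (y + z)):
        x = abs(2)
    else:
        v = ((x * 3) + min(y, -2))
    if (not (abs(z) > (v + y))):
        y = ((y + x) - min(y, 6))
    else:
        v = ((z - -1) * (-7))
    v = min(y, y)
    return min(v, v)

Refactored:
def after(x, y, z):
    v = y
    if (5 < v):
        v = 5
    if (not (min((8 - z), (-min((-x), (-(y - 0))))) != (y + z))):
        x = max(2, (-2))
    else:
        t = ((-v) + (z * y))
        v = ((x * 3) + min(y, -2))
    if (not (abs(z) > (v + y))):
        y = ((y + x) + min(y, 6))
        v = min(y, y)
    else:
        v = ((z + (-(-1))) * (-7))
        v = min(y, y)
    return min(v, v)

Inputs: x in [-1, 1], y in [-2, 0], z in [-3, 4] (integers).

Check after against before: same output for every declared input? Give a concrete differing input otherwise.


On input x=1, y=-1, z=0, before returns 1 while after returns -1.
verdict: not equivalent; witness: x=1, y=-1, z=0


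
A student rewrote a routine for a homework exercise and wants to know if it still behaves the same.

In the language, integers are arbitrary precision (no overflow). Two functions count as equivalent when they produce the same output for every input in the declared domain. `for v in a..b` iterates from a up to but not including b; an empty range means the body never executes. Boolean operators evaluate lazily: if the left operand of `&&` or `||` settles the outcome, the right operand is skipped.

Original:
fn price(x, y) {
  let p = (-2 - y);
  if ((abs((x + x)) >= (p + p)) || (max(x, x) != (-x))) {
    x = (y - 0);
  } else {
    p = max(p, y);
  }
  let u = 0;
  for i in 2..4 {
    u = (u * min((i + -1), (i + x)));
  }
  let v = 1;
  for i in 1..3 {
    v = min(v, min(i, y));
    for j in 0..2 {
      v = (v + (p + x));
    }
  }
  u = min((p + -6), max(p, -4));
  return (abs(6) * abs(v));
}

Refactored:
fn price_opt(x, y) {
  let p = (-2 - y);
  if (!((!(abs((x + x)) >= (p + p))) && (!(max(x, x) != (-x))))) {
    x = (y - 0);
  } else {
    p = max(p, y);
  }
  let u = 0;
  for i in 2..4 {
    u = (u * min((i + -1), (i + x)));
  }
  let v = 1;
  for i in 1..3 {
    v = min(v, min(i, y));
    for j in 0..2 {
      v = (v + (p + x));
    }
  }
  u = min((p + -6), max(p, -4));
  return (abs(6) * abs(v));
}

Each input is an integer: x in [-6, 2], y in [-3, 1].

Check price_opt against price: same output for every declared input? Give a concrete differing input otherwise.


Changes here: boolean connective usage differs; the full 45-point sweep finds no disagreement.
verdict: equivalent


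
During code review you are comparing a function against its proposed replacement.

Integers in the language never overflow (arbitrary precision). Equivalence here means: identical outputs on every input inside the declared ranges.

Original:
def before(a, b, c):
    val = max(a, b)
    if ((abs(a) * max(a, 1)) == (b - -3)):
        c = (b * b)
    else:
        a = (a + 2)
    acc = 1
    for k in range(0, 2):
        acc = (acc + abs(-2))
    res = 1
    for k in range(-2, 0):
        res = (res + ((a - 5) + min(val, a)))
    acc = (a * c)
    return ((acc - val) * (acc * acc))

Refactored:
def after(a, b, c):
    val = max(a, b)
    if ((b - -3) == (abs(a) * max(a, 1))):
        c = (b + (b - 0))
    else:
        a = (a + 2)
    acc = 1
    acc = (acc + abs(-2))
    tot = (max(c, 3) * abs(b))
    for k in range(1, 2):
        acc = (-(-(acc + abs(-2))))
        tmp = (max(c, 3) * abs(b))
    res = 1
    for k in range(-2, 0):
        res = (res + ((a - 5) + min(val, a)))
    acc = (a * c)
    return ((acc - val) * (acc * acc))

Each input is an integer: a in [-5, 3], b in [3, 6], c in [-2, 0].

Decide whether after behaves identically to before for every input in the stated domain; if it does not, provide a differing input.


Evaluate both at a=3, b=6, c=-2.
before: val=6, then ((abs(a) * max(a, 1)) == (b - -3)) is true, then c=36, then acc=1, then (k=0), then acc=3, then (k=1), then acc=5, then res=1, then (k=-2), then res=2, then (k=-1), then res=3, then acc=108, then returns 1189728
after: val=6, then ((b - -3) == (abs(a) * max(a, 1))) is true, then c=12, then acc=1, then acc=3, then tot=72, then (k=1), then acc=5, then tmp=72, then res=1, then (k=-2), then res=2, then (k=-1), then res=3, then acc=36, then returns 38880
1189728 against 38880: the behavior changed.
verdict: not equivalent; witness: a=3, b=6, c=-2


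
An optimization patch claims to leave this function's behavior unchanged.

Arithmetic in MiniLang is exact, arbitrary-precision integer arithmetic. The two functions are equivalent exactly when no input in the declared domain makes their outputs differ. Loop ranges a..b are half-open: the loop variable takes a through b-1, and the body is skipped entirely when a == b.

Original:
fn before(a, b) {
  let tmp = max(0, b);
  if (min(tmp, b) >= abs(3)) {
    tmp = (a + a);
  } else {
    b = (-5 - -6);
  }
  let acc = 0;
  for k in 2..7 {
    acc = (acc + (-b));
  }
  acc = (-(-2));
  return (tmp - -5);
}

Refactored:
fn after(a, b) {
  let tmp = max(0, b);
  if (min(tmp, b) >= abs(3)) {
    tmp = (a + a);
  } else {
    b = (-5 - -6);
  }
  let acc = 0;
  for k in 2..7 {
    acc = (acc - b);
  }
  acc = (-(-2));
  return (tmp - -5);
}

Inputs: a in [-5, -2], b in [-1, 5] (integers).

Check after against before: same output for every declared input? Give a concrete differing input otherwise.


Differences: arithmetic usage differs — yet all 28 inputs agree.
verdict: equivalent


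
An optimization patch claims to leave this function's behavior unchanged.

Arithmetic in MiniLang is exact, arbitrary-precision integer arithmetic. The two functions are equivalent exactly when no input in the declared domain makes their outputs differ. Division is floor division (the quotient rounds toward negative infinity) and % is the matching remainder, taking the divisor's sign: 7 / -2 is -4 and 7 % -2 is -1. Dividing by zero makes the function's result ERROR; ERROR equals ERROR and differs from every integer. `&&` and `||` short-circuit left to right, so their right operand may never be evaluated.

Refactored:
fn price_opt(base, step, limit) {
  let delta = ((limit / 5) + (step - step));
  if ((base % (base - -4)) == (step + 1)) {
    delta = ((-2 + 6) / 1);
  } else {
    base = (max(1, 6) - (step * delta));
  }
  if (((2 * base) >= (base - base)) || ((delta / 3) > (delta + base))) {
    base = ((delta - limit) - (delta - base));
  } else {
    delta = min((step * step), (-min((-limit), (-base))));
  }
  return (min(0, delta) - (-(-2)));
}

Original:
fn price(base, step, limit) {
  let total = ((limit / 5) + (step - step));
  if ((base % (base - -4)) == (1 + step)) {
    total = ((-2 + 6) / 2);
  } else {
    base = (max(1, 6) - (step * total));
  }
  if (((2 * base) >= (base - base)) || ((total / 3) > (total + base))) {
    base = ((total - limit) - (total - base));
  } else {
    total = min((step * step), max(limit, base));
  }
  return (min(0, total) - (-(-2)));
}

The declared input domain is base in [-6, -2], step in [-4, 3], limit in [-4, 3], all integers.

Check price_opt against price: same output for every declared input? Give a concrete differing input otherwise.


The rewrite breaks on base=-3, step=-1, limit=-4, where the results are -2 and -5.
price: total = -1; ((base % (base - -4)) == (1 + step)) -> true; total = 2; (((2 * base) >= (base - base)) || ((total / 3) > (total + base))) -> true; base = 1; return -2
price_opt: delta = -1; ((base % (base - -4)) == (step + 1)) -> true; delta = 4; (((2 * base) >= (base - base)) || ((delta / 3) > (delta + base))) -> false; delta = -3; return -5
verdict: not equivalent; witness: base=-3, step=-1, limit=-4


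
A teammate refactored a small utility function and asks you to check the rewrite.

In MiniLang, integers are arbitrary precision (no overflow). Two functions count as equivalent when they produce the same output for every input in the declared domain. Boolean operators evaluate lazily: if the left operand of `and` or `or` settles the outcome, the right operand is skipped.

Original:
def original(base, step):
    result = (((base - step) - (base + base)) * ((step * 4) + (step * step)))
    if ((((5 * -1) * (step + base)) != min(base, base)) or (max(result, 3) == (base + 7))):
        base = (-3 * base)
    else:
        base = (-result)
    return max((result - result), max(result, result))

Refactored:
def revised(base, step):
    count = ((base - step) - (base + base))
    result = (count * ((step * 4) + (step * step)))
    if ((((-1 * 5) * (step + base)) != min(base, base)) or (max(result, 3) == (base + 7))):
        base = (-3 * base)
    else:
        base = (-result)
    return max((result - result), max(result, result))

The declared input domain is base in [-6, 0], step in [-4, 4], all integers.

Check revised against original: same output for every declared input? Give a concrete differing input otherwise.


The two are interchangeable: local variable names differ, statement counts differ, and every declared input agrees.
Spot check at base=-4, step=-3 — original: result=-21, then ((((5 * -1) * (step + base)) != min(base, base)) or (max(result, 3) == (base + 7))) is true, then base=12, then returns 0. revised: count=7, then result=-21, then ((((-1 * 5) * (step + base)) != min(base, base)) or (max(result, 3) == (base + 7))) is true, then base=12, then returns 0. Both give 0.
Checked all 63 inputs in the declared domain: the outputs agree on every one.
verdict: equivalent


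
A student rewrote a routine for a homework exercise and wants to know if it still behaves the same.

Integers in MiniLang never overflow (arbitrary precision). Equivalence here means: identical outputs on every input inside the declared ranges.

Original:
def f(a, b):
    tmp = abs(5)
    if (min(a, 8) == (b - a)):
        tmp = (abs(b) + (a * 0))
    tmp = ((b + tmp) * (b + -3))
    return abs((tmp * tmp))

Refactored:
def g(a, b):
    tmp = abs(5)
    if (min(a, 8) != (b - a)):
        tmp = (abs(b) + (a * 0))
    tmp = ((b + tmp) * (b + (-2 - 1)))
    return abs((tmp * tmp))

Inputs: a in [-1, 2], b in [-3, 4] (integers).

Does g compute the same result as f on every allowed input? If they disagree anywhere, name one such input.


At a=-1, b=-3: f gives 144, g gives 0.
verdict: not equivalent; witness: a=-1, b=-3


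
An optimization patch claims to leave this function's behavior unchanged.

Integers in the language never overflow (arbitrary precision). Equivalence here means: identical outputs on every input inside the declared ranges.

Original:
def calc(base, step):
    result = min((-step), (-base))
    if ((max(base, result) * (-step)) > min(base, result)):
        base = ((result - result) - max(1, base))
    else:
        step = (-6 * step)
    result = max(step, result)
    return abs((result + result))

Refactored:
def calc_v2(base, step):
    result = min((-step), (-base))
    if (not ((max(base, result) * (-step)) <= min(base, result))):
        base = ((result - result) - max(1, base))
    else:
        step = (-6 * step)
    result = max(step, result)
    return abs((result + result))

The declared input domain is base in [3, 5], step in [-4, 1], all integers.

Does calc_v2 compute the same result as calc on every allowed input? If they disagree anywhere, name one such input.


Although boolean connective usage differs, plus comparison usage differs, 18/18 inputs agree.
verdict: equivalent


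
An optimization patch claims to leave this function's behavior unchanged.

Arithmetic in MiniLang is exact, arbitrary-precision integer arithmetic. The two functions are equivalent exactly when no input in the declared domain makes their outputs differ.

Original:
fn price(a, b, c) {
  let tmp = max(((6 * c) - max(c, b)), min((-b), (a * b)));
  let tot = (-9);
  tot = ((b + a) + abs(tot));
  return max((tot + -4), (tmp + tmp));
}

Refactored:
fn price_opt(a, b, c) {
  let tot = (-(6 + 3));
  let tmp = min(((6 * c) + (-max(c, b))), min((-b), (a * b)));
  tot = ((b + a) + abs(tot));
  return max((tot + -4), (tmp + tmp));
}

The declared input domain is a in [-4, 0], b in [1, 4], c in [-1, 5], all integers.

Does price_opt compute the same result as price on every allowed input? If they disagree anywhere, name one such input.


There is a counterexample at a=-4, b=1, c=1: 10 on one side, 2 on the other.
price: tmp := 5 | tot := -9 | tot := 6 | result 10
price_opt: tot := -9 | tmp := -4 | tot := 6 | result 2
verdict: not equivalent; witness: a=-4, b=1, c=1


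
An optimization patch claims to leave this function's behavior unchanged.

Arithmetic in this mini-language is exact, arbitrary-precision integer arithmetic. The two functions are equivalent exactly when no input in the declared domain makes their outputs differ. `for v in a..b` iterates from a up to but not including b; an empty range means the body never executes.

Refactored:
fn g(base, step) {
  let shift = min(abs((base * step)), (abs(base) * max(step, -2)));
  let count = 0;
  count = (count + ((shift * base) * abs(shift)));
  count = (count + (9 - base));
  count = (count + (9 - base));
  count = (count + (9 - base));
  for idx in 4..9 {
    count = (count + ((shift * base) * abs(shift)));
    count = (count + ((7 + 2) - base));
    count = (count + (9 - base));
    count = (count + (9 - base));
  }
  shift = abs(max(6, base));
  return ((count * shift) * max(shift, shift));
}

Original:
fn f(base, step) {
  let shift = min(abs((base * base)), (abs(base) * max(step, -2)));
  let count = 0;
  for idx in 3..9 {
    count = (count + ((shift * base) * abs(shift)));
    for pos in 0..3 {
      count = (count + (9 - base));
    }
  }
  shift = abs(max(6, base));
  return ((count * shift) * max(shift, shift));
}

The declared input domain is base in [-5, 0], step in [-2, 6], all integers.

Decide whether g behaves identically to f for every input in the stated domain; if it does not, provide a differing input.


There is a counterexample at base=-5, step=6: -665928 on one side, -962928 on the other.
f: shift := 25 | count := 0 | iter idx=3: | count := -3125 | iter pos=0: | count := -3111 | iter pos=1: | count := -3097 | iter pos=2: | count := -3083 | iter idx=4: | count := -6208 | iter pos=0: | count := -6194 | iter pos=1: | count := -6180 | iter pos=2: | count := -6166 | iter idx=5: | count := -9291 | iter pos=0: | count := -9277 | iter pos=1: | count := -9263 | iter pos=2: | count := -9249 | iter idx=6: | count := -12374 | iter pos=0: | count := -12360 | iter pos=1: | count := -12346 | iter pos=2: | count := -12332 | iter idx=7: | count := -15457 | iter pos=0: | count := -15443 | iter pos=1: | count := -15429 | iter pos=2: | count := -15415 | iter idx=8: | count := -18540 | iter pos=0: | count := -18526 | iter pos=1: | count := -18512 | iter pos=2: | count := -18498 | shift := 6 | result -665928
g: shift := 30 | count := 0 | count := -4500 | count := -4486 | count := -4472 | count := -4458 | iter idx=4: | count := -8958 | count := -8944 | count := -8930 | count := -8916 | iter idx=5: | count := -13416 | count := -13402 | count := -13388 | count := -13374 | iter idx=6: | count := -17874 | count := -17860 | count := -17846 | count := -17832 | iter idx=7: | count := -22332 | count := -22318 | count := -22304 | count := -22290 | iter idx=8: | count := -26790 | count := -26776 | count := -26762 | count := -26748 | shift := 6 | result -962928
verdict: not equivalent; witness: base=-5, step=6


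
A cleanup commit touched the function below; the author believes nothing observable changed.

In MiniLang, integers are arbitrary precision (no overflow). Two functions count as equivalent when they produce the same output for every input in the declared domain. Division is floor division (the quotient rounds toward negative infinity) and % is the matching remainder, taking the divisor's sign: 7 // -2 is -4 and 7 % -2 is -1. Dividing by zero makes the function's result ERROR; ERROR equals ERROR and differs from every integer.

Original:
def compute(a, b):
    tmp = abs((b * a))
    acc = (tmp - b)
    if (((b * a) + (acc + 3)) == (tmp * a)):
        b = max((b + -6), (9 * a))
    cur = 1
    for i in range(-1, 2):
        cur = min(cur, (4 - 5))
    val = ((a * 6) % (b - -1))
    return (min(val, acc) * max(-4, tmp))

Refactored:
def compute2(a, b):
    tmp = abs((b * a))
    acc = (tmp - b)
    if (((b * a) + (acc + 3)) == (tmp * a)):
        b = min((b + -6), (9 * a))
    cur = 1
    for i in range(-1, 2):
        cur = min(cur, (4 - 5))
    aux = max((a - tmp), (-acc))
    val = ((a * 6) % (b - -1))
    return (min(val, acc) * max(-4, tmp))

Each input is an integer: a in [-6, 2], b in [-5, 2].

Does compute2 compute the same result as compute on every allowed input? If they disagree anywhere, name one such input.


Consider the input a=2, b=-1.
compute: tmp := 2 | acc := 3 | (((b * a) + (acc + 3)) == (tmp * a)): true | b := 18 | cur := 1 | iter i=-1: | cur := -1 | iter i=0: | cur := -1 | iter i=1: | cur := -1 | val := 12 | result 6
compute2: tmp := 2 | acc := 3 | (((b * a) + (acc + 3)) == (tmp * a)): true | b := -7 | cur := 1 | iter i=-1: | cur := -1 | iter i=0: | cur := -1 | iter i=1: | cur := -1 | aux := 0 | val := 0 | result 0
6 against 0: the behavior changed.
verdict: not equivalent; witness: a=2, b=-1


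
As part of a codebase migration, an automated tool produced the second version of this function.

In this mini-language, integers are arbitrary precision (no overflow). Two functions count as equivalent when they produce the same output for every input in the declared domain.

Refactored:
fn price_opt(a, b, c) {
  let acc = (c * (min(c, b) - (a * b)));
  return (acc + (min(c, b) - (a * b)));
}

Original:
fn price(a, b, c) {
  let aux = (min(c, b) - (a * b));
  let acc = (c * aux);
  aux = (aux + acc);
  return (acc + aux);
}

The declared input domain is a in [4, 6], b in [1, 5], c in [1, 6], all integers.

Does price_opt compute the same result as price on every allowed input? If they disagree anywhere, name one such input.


Run the pair on a=4, b=1, c=1.
price: aux=-3, then acc=-3, then aux=-6, then returns -9
price_opt: acc=-3, then returns -6
-9 != -6, so the rewrite changes behavior.
verdict: not equivalent; witness: a=4, b=1, c=1


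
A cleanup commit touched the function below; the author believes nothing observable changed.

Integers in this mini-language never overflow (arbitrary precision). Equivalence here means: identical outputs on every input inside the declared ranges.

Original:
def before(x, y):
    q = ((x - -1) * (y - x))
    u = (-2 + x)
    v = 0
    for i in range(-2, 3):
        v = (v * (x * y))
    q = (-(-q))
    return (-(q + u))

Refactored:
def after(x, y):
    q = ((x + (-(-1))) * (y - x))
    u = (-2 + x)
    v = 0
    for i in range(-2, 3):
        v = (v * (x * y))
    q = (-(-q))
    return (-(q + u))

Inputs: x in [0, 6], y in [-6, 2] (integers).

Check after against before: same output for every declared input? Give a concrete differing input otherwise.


Side by side, the visible changes include: arithmetic usage differs.
As a probe, take x=2, y=2: before runs q = 0; u = 0; v = 0; [i=-2]; v = 0; [i=-1]; v = 0; [i=0]; v = 0; [i=1]; v = 0; [i=2]; v = 0; q = 0; return 0; after runs q = 0; u = 0; v = 0; [i=-2]; v = 0; [i=-1]; v = 0; [i=0]; v = 0; [i=1]; v = 0; [i=2]; v = 0; q = 0; return 0; both end at 0.
Checked all 63 inputs in the declared domain: the outputs agree on every one.
verdict: equivalent


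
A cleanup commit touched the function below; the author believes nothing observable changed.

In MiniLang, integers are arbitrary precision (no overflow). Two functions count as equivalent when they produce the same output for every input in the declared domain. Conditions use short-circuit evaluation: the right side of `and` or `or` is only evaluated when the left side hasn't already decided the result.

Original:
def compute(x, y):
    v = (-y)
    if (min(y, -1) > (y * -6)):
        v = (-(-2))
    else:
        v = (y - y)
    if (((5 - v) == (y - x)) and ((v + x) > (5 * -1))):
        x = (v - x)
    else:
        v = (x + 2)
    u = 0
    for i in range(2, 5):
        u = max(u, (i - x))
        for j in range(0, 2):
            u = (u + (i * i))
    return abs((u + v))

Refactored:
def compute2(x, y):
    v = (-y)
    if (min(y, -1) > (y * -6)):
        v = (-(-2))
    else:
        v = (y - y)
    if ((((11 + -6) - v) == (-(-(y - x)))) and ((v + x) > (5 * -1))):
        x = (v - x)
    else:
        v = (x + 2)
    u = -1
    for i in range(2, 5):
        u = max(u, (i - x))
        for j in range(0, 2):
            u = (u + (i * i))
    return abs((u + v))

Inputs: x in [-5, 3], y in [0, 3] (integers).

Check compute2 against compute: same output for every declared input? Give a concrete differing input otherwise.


Try x=-2, y=1.
compute: v=-1, then (min(y, -1) > (y * -6)) is true, then v=2, then (((5 - v) == (y - x)) and ((v + x) > (5 * -1))) is true, then x=4, then u=0, then (i=2), then u=0, then (j=0), then u=4, then (j=1), then u=8, then (i=3), then u=8, then (j=0), then u=17, then (j=1), then u=26, then (i=4), then u=26, then (j=0), then u=42, then (j=1), then u=58, then returns 60
compute2: v=-1, then (min(y, -1) > (y * -6)) is true, then v=2, then ((((11 + -6) - v) == (-(-(y - x)))) and ((v + x) > (5 * -1))) is true, then x=4, then u=-1, then (i=2), then u=-1, then (j=0), then u=3, then (j=1), then u=7, then (i=3), then u=7, then (j=0), then u=16, then (j=1), then u=25, then (i=4), then u=25, then (j=0), then u=41, then (j=1), then u=57, then returns 59
60 vs 59 — the two versions disagree here.
verdict: not equivalent; witness: x=-2, y=1


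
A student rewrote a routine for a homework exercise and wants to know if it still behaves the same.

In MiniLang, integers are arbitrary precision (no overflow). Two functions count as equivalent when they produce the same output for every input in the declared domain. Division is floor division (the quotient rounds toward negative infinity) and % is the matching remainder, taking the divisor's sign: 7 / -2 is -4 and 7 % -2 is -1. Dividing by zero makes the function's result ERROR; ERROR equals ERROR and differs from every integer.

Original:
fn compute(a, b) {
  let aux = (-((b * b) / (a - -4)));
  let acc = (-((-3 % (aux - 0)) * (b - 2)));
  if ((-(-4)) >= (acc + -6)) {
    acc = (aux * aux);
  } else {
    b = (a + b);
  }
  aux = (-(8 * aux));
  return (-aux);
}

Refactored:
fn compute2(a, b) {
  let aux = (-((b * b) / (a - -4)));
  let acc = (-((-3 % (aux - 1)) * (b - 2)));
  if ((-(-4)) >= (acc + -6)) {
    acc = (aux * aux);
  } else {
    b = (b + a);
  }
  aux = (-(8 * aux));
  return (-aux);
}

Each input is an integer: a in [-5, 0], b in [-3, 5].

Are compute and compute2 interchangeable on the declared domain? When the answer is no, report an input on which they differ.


There is a counterexample at a=-5, b=-1: 8 on one side, ERROR on the other.
compute: aux becomes 1; next acc becomes 0; next ((-(-4)) >= (acc + -6)) evaluates to true; next acc becomes 1; next aux becomes -8; next final value 8
compute2: aux becomes 1; next hits division by zero so the output is ERROR
verdict: not equivalent; witness: a=-5, b=-1


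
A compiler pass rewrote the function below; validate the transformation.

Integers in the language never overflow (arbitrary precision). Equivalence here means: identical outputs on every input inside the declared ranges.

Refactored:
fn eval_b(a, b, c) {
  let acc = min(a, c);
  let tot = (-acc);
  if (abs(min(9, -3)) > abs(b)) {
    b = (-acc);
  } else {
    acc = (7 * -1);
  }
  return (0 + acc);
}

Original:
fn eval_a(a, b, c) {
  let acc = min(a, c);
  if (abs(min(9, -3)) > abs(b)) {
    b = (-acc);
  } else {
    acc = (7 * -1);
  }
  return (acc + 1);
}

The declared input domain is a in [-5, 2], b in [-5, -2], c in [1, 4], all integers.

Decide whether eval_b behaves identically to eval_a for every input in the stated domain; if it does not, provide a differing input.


The rewrite breaks on a=-5, b=-5, c=1, where the results are -6 and -7.
eval_a: acc = -5; (abs(min(9, -3)) > abs(b)) -> false; acc = -7; return -6
eval_b: acc = -5; tot = 5; (abs(min(9, -3)) > abs(b)) -> false; acc = -7; return -7
verdict: not equivalent; witness: a=-5, b=-5, c=1


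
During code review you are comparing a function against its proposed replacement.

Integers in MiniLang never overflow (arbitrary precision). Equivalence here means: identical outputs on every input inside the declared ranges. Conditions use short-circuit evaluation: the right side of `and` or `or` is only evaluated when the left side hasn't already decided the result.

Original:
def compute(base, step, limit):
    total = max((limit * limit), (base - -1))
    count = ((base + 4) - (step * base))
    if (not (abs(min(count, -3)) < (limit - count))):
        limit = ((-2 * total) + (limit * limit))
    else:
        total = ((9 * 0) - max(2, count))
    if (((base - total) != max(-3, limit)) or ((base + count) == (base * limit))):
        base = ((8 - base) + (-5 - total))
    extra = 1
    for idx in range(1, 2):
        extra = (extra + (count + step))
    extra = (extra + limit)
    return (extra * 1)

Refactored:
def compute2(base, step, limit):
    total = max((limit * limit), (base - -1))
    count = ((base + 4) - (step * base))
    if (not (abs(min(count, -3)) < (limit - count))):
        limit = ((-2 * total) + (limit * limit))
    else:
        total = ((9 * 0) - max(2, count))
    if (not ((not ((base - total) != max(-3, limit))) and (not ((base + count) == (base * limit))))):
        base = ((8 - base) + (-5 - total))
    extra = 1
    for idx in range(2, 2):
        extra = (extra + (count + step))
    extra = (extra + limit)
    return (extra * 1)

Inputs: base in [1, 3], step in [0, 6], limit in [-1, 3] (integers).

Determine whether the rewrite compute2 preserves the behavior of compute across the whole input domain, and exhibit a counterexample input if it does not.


There is a counterexample at base=1, step=0, limit=-1: 3 on one side, -2 on the other.
compute: total=2, then count=5, then (not (abs(min(count, -3)) < (limit - count))) is true, then limit=-3, then (((base - total) != max(-3, limit)) or ((base + count) == (base * limit))) is true, then base=0, then extra=1, then (idx=1), then extra=6, then extra=3, then returns 3
compute2: total=2, then count=5, then (not (abs(min(count, -3)) < (limit - count))) is true, then limit=-3, then (not ((not ((base - total) != max(-3, limit))) and (not ((base + count) == (base * limit))))) is true, then base=0, then extra=1, then the loop over idx runs zero times, then extra=-2, then returns -2
verdict: not equivalent; witness: base=1, step=0, limit=-1


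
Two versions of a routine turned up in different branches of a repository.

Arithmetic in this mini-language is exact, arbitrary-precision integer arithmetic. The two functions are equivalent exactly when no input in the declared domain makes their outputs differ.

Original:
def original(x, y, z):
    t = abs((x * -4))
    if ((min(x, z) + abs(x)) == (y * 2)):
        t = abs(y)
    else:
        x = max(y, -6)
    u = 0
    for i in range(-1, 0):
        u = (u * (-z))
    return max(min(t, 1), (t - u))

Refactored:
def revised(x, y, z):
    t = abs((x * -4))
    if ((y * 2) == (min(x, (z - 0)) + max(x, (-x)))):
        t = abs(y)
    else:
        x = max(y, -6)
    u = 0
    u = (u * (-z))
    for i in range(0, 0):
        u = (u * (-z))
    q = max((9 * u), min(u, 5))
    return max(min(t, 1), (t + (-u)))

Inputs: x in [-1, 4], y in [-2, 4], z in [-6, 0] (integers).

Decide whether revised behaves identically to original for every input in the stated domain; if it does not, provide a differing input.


Behavior is preserved: although loop structure differs, local variable names differ, constant usage differs, min/max/abs usage differs, statement counts differ, arithmetic usage differs, the outputs never diverge.
Spot check at x=3, y=0, z=-5 — original: t=12, then ((min(x, z) + abs(x)) == (y * 2)) is false, then x=0, then u=0, then (i=-1), then u=0, then returns 12. revised: t=12, then ((y * 2) == (min(x, (z - 0)) + max(x, (-x)))) is false, then x=0, then u=0, then u=0, then the loop over i runs zero times, then q=0, then returns 12. Both give 12.
Sweeping the whole domain (294 inputs) finds no disagreement.
verdict: equivalent


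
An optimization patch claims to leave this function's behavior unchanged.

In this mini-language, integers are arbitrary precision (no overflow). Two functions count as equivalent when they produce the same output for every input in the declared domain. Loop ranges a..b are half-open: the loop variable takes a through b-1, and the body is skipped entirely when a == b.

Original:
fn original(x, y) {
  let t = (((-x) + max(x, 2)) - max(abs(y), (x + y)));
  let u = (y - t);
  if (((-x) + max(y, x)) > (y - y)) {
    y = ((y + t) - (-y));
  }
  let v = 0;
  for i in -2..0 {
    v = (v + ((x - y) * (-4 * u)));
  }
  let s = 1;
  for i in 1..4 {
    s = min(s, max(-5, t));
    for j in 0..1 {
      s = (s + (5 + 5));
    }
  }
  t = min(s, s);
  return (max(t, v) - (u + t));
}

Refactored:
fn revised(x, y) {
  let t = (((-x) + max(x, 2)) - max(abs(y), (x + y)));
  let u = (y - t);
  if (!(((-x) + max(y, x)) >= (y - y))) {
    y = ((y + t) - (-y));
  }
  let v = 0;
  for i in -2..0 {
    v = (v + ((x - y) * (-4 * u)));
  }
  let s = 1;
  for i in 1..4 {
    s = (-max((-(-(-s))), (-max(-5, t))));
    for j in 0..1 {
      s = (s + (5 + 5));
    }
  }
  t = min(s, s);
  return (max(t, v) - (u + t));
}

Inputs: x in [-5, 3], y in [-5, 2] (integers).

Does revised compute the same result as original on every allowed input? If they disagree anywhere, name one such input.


At x=-1, y=2: original gives 36, revised gives 12.
verdict: not equivalent; witness: x=-1, y=2


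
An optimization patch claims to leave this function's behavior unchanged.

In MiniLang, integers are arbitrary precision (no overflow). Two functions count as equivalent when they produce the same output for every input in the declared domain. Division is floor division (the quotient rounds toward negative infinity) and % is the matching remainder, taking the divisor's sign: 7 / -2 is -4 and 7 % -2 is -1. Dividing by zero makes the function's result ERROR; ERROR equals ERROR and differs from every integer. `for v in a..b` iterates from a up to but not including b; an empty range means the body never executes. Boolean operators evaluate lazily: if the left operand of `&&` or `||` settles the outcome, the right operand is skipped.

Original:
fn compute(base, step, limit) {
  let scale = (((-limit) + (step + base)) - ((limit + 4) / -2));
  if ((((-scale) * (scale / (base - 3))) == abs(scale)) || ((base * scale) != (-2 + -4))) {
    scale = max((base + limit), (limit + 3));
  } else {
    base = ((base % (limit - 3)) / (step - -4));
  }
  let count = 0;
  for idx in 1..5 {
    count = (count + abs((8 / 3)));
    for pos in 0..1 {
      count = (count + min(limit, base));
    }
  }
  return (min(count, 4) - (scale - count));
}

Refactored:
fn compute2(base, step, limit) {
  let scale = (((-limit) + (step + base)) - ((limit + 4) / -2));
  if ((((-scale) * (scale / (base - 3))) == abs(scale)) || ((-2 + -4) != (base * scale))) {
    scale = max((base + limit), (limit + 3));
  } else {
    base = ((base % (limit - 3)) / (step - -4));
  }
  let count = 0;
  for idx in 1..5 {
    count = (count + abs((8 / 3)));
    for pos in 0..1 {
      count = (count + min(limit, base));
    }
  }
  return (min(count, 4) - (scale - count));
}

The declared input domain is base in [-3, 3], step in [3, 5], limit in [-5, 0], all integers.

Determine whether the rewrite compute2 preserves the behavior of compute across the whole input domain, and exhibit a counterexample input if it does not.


Differences: same computation, different form — yet all 126 inputs agree.
verdict: equivalent


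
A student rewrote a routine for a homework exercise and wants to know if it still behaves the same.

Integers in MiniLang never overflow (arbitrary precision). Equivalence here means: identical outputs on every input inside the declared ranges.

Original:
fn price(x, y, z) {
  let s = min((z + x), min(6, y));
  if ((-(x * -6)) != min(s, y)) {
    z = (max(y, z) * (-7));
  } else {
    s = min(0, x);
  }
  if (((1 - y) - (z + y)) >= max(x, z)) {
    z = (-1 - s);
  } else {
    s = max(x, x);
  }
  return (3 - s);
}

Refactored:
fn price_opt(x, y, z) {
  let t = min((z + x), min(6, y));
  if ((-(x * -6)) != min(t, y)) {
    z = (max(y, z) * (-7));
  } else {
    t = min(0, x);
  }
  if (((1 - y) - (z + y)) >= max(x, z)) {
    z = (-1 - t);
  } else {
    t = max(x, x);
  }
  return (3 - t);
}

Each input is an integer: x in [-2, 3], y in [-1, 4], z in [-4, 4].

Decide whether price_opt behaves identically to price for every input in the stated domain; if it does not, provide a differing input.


Behavior is preserved: although local variable names differ, the outputs never diverge.
One worked example (x=3, y=4, z=4) — price: s := 4 | ((-(x * -6)) != min(s, y)): true | z := -28 | (((1 - y) - (z + y)) >= max(x, z)): true | z := -5 | result -1; price_opt: t := 4 | ((-(x * -6)) != min(t, y)): true | z := -28 | (((1 - y) - (z + y)) >= max(x, z)): true | z := -5 | result -1; agreement on -1.
Checked all 324 inputs in the declared domain: the outputs agree on every one.
verdict: equivalent


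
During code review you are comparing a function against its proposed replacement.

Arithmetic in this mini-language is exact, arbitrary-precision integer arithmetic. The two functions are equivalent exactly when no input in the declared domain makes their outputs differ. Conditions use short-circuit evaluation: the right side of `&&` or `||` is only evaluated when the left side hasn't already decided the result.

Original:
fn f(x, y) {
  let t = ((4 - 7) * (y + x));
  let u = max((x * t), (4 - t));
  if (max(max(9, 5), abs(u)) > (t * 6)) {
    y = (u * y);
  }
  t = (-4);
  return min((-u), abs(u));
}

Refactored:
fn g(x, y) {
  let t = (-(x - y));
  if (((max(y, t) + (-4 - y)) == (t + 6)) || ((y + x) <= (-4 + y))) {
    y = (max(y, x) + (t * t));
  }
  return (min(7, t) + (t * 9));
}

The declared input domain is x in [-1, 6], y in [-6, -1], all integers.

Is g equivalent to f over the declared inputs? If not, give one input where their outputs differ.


Try x=-1, y=-6.
f: t becomes 21; next u becomes -17; next (max(max(9, 5), abs(u)) > (t * 6)) evaluates to false; next t becomes -4; next final value 17
g: t becomes -5; next (((max(y, t) + (-4 - y)) == (t + 6)) || ((y + x) <= (-4 + y))) evaluates to false; next final value -50
17 != -50, so the rewrite changes behavior.
verdict: not equivalent; witness: x=-1, y=-6


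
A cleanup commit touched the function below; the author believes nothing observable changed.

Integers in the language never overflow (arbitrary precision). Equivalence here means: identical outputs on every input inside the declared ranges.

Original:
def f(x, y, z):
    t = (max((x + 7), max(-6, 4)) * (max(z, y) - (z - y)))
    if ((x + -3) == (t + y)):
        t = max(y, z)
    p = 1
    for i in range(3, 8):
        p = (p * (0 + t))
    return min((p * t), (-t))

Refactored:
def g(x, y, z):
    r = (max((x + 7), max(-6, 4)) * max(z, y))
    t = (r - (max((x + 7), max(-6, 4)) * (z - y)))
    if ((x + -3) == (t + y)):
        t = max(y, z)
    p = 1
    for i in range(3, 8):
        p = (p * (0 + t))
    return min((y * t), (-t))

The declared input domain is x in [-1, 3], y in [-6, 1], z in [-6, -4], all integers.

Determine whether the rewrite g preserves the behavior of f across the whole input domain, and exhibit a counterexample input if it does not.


These are not equivalent — on x=-1, y=-2, z=-6 the outputs split (-12 vs -24).
f: t := 12 | ((x + -3) == (t + y)): false | p := 1 | iter i=3: | p := 12 | iter i=4: | p := 144 | iter i=5: | p := 1728 | iter i=6: | p := 20736 | iter i=7: | p := 248832 | result -12
g: r := -12 | t := 12 | ((x + -3) == (t + y)): false | p := 1 | iter i=3: | p := 12 | iter i=4: | p := 144 | iter i=5: | p := 1728 | iter i=6: | p := 20736 | iter i=7: | p := 248832 | result -24
verdict: not equivalent; witness: x=-1, y=-2, z=-6


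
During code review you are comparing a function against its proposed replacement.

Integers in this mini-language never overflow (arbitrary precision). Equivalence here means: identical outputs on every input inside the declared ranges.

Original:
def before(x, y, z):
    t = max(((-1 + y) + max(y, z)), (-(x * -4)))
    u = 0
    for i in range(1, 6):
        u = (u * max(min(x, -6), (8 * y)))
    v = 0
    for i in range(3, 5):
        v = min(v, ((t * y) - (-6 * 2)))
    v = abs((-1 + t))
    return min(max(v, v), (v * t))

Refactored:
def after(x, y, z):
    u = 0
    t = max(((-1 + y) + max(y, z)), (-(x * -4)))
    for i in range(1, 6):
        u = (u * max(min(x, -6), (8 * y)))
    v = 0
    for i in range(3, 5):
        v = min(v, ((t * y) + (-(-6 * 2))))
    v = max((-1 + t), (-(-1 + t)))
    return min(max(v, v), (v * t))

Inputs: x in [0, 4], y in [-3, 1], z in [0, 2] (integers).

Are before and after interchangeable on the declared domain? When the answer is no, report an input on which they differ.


Side by side, the visible changes include: min/max/abs usage differs, plus constant usage differs, plus arithmetic usage differs.
Spot check at x=0, y=1, z=2 — before: t becomes 2; next u becomes 0; next at i=1:; next u becomes 0; next at i=2:; next u becomes 0; next at i=3:; next u becomes 0; next at i=4:; next u becomes 0; next at i=5:; next u becomes 0; next v becomes 0; next at i=3:; next v becomes 0; next at i=4:; next v becomes 0; next v becomes 1; next final value 1. after: u becomes 0; next t becomes 2; next at i=1:; next u becomes 0; next at i=2:; next u becomes 0; next at i=3:; next u becomes 0; next at i=4:; next u becomes 0; next at i=5:; next u becomes 0; next v becomes 0; next at i=3:; next v becomes 0; next at i=4:; next v becomes 0; next v becomes 1; next final value 1. Both give 1.
Every one of the 75 inputs gives matching results.
verdict: equivalent


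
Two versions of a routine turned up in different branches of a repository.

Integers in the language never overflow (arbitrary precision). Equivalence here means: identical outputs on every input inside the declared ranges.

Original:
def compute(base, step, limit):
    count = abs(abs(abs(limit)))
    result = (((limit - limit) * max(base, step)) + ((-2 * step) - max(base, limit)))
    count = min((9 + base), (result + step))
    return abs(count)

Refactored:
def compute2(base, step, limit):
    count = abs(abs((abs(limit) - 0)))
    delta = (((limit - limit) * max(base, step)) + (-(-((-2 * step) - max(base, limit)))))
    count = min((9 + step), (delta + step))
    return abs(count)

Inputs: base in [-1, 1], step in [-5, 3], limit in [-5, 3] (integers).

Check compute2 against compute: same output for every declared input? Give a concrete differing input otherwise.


Input base=-1, step=-5, limit=-5: 6 from compute versus 4 from compute2.
verdict: not equivalent; witness: base=-1, step=-5, limit=-5
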